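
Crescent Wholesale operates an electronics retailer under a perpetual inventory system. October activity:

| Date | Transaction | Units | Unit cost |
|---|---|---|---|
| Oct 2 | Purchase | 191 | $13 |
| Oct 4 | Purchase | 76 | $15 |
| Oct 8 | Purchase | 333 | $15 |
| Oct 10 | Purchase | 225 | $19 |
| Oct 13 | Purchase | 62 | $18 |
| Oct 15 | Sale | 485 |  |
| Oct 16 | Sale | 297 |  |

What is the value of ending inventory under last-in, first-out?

Ending inventory = $1,365

Oct 15, 485 sold [LIFO — newest first]: 62 @ $18 + 225 @ $19 + 198 @ $15 = $8,361
Oct 16, 297 sold [LIFO — newest first]: 135 @ $15 + 76 @ $15 + 86 @ $13 = $4,283
Total COGS = $8,361 + $4,283 = $12,644
Ending inventory: 105 @ $13 = $1,365
Check: goods available $14,009 = COGS $12,644 + ending $1,365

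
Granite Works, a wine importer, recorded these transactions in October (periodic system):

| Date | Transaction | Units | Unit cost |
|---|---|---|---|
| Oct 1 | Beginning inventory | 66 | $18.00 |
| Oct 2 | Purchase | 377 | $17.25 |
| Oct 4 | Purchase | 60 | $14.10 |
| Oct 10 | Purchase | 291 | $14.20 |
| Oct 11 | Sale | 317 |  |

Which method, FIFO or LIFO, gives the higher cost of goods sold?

FIFO

FIFO COGS: 66 @ $18.00 + 251 @ $17.25 = $5,517.75
LIFO COGS: 291 @ $14.20 + 26 @ $14.10 = $4,498.80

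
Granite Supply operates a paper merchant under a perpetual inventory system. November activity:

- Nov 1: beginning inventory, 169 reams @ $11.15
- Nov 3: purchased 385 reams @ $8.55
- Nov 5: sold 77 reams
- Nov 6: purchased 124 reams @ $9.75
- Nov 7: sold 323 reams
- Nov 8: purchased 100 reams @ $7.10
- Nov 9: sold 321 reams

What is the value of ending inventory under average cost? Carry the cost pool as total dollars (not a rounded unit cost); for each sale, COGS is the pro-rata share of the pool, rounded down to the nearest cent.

After Nov 1: 169 on hand, pool $1,884.35 (≈ $11.1500 each)
After Nov 3: 554 on hand, pool $5,176.10 (≈ $9.3431 each)
Nov 5, sell 77: 77/554 × $5,176.10 → $719.42
After Nov 6: 601 on hand, pool $5,665.68 (≈ $9.4271 each)
Nov 7, sell 323: 323/601 × $5,665.68 → $3,044.94
After Nov 8: 378 on hand, pool $3,330.74 (≈ $8.8115 each)
Nov 9, sell 321: 321/378 × $3,330.74 → $2,828.48
Total COGS = $719.42 + $3,044.94 + $2,828.48 = $6,592.84
Ending inventory (cost pool remaining) = $502.26
Check: goods available $7,095.10 = COGS $6,592.84 + ending $502.26

Ending inventory = $502.26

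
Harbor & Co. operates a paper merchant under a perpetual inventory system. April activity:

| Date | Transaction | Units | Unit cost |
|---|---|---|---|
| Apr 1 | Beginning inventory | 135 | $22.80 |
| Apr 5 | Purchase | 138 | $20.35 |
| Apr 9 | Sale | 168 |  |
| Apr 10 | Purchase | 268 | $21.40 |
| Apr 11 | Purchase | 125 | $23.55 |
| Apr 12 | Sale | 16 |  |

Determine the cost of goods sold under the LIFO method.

COGS = $3,869.10

Apr 9, 168 sold [LIFO — newest first]: 138 @ $20.35 + 30 @ $22.80 = $3,492.30
Apr 12, 16 sold [LIFO — newest first]: 16 @ $23.55 = $376.80
Total COGS = $3,492.30 + $376.80 = $3,869.10
Ending inventory: 105 @ $22.80 + 268 @ $21.40 + 109 @ $23.55 = $10,696.15
Check: goods available $14,565.25 = COGS $3,869.10 + ending $10,696.15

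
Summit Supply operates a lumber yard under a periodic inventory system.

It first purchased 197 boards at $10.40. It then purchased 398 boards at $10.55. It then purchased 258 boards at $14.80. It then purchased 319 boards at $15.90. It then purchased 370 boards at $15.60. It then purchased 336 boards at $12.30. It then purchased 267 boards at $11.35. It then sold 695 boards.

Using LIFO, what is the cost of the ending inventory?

Ending inventory = $19,475.00

Sale 1 (695) [LIFO — newest first]: 267 @ $11.35 + 336 @ $12.30 + 92 @ $15.60 = $8,598.45
Ending inventory: 197 @ $10.40 + 398 @ $10.55 + 258 @ $14.80 + 319 @ $15.90 + 278 @ $15.60 = $19,475.00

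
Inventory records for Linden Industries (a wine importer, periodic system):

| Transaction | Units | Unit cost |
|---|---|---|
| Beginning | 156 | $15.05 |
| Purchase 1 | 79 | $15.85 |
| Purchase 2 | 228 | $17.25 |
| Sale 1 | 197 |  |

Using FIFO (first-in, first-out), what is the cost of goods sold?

Sale 1 (197) [FIFO — oldest first]: 156 @ $15.05 + 41 @ $15.85 = $2,997.65
Ending inventory: 38 @ $15.85 + 228 @ $17.25 = $4,535.30

COGS = $2,997.65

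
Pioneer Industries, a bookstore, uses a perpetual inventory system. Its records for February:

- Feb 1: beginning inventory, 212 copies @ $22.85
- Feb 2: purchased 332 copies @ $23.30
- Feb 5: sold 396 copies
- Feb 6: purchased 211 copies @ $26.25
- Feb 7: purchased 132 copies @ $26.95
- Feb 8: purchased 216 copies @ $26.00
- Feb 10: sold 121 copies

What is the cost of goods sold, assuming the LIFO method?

Feb 5, 396 sold [LIFO — newest first]: 332 @ $23.30 + 64 @ $22.85 = $9,198.00
Feb 10, 121 sold [LIFO — newest first]: 121 @ $26.00 = $3,146.00
Total COGS = $9,198.00 + $3,146.00 = $12,344.00
Ending inventory: 148 @ $22.85 + 211 @ $26.25 + 132 @ $26.95 + 95 @ $26.00 = $14,947.95

COGS = $12,344.00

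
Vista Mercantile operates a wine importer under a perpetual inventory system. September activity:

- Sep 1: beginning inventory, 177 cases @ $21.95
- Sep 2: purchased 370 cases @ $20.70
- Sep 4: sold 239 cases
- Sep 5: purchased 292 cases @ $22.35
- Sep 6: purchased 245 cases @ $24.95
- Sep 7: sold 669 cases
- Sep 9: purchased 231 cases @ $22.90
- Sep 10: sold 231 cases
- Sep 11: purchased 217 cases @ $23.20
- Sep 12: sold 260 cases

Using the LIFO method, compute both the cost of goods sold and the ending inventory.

COGS = $31,588.05; ending inventory = $2,919.35

Sep 4, 239 sold [LIFO — newest first]: 239 @ $20.70 = $4,947.30
Sep 7, 669 sold [LIFO — newest first]: 245 @ $24.95 + 292 @ $22.35 + 131 @ $20.70 + 1 @ $21.95 = $15,372.60
Sep 10, 231 sold [LIFO — newest first]: 231 @ $22.90 = $5,289.90
Sep 12, 260 sold [LIFO — newest first]: 217 @ $23.20 + 43 @ $21.95 = $5,978.25
Total COGS = $4,947.30 + $15,372.60 + $5,289.90 + $5,978.25 = $31,588.05
Ending inventory: 133 @ $21.95 = $2,919.35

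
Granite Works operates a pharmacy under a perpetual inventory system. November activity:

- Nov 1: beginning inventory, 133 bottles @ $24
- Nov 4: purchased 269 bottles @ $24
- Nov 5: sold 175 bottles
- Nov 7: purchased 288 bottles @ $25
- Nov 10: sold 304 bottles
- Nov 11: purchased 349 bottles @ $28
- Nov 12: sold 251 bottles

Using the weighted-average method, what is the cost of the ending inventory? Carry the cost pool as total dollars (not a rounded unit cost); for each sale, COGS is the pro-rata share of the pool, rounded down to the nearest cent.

Ending inventory = $8,251.41

After Nov 1: 133 on hand, pool $3,192.00 (≈ $24.0000 each)
After Nov 4: 402 on hand, pool $9,648.00 (≈ $24.0000 each)
Nov 5, sell 175: 175/402 × $9,648.00 → $4,200.00
After Nov 7: 515 on hand, pool $12,648.00 (≈ $24.5592 each)
Nov 10, sell 304: 304/515 × $12,648.00 → $7,466.00
After Nov 11: 560 on hand, pool $14,954.00 (≈ $26.7036 each)
Nov 12, sell 251: 251/560 × $14,954.00 → $6,702.59
Total COGS = $4,200.00 + $7,466.00 + $6,702.59 = $18,368.59
Ending inventory (cost pool remaining) = $8,251.41
Check: goods available $26,620.00 = COGS $18,368.59 + ending $8,251.41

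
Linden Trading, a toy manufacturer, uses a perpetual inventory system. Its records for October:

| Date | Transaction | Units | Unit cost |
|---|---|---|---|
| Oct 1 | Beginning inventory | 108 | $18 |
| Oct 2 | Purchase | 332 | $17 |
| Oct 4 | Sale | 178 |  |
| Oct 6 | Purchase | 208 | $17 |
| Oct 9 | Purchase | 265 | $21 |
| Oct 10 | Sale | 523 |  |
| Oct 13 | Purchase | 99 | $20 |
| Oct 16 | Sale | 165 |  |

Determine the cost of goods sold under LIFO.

Oct 4, 178 sold [LIFO — newest first]: 178 @ $17 = $3,026
Oct 10, 523 sold [LIFO — newest first]: 265 @ $21 + 208 @ $17 + 50 @ $17 = $9,951
Oct 16, 165 sold [LIFO — newest first]: 99 @ $20 + 66 @ $17 = $3,102
Total COGS = $3,026 + $9,951 + $3,102 = $16,079
Ending inventory: 108 @ $18 + 38 @ $17 = $2,590

COGS = $16,079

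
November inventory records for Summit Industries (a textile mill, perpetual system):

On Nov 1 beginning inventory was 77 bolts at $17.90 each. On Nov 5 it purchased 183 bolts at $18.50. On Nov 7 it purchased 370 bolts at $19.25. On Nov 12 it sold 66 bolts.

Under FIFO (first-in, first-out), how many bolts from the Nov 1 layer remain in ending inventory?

Nov 12, 66 sold [FIFO — oldest first]: 66 @ $17.90 = $1,181.40
Ending inventory: 11 @ $17.90 + 183 @ $18.50 + 370 @ $19.25 = $10,704.90
Check: goods available $11,886.30 = COGS $1,181.40 + ending $10,704.90

11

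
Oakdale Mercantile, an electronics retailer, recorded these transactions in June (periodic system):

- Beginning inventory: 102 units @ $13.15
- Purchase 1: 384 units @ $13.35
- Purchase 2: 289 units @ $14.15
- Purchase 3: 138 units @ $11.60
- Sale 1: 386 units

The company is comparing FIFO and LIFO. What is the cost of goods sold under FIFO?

COGS = $5,132.70

FIFO COGS: 102 @ $13.15 + 284 @ $13.35 = $5,132.70
LIFO COGS: 138 @ $11.60 + 248 @ $14.15 = $5,110.00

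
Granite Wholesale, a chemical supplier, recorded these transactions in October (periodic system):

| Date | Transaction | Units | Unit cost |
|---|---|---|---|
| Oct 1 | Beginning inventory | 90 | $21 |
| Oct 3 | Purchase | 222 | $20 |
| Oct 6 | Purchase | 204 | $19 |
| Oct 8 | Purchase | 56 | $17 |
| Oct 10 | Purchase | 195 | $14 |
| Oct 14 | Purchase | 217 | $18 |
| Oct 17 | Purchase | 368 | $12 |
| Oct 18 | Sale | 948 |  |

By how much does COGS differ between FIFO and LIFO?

$3,014

FIFO COGS: 90 @ $21 + 222 @ $20 + 204 @ $19 + 56 @ $17 + 195 @ $14 + 181 @ $18 = $17,146
LIFO COGS: 368 @ $12 + 217 @ $18 + 195 @ $14 + 56 @ $17 + 112 @ $19 = $14,132
Difference = |$17,146 − $14,132| = $3,014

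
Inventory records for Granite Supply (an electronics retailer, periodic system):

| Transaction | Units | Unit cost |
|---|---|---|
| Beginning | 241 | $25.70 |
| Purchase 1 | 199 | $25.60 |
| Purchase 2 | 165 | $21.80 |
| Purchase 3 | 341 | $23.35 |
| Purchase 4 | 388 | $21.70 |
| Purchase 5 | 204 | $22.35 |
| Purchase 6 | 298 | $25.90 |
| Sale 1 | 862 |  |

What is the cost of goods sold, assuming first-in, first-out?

COGS = $20,886.05

Sale 1 (862) [FIFO — oldest first]: 241 @ $25.70 + 199 @ $25.60 + 165 @ $21.80 + 257 @ $23.35 = $20,886.05
Ending inventory: 84 @ $23.35 + 388 @ $21.70 + 204 @ $22.35 + 298 @ $25.90 = $22,658.60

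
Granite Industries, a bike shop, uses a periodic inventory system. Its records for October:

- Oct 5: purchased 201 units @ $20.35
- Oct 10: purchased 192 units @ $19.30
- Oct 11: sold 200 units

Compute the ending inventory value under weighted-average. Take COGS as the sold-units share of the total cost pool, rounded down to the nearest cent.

Oct 11, sell 200: 200/393 × $7,795.95 → $3,967.40
Ending inventory (cost pool remaining) = $3,828.55

Ending inventory = $3,828.55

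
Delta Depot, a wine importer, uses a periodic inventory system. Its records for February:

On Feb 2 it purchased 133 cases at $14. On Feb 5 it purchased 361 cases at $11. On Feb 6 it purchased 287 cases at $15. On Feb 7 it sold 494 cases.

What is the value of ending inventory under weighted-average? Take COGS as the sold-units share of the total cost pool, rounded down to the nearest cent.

Ending inventory = $3,725.49

Feb 7, sell 494: 494/781 × $10,138.00 → $6,412.51
Ending inventory (cost pool remaining) = $3,725.49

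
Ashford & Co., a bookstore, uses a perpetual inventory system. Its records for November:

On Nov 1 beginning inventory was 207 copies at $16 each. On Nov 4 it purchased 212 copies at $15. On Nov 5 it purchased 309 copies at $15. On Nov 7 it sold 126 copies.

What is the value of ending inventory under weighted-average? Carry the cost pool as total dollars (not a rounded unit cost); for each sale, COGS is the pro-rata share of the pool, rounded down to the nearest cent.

Ending inventory = $9,201.18

After Nov 1: 207 on hand, pool $3,312.00 (≈ $16.0000 each)
After Nov 4: 419 on hand, pool $6,492.00 (≈ $15.4940 each)
After Nov 5: 728 on hand, pool $11,127.00 (≈ $15.2843 each)
Nov 7, sell 126: 126/728 × $11,127.00 → $1,925.82
Ending inventory (cost pool remaining) = $9,201.18
Check: goods available $11,127.00 = COGS $1,925.82 + ending $9,201.18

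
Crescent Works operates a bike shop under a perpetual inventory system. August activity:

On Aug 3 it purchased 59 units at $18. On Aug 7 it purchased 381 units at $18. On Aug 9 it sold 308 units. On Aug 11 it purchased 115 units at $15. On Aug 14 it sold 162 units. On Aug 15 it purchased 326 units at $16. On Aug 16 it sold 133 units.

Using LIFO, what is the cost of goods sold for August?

Aug 9, 308 sold [LIFO — newest first]: 308 @ $18 = $5,544
Aug 14, 162 sold [LIFO — newest first]: 115 @ $15 + 47 @ $18 = $2,571
Aug 16, 133 sold [LIFO — newest first]: 133 @ $16 = $2,128
Total COGS = $5,544 + $2,571 + $2,128 = $10,243
Ending inventory: 59 @ $18 + 26 @ $18 + 193 @ $16 = $4,618

COGS = $10,243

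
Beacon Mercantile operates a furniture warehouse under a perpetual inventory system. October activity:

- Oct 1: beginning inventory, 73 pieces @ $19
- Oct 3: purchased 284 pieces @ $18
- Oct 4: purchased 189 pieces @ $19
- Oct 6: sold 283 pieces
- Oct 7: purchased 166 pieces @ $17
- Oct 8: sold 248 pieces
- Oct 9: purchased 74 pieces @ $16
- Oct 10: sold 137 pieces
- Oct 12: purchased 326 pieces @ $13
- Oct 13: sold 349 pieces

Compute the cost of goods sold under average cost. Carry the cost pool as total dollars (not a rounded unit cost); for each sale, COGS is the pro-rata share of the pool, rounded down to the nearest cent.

COGS = $16,989.07

After Oct 1: 73 on hand, pool $1,387.00 (≈ $19.0000 each)
After Oct 3: 357 on hand, pool $6,499.00 (≈ $18.2045 each)
After Oct 4: 546 on hand, pool $10,090.00 (≈ $18.4799 each)
Oct 6, sell 283: 283/546 × $10,090.00 → $5,229.79
After Oct 7: 429 on hand, pool $7,682.21 (≈ $17.9072 each)
Oct 8, sell 248: 248/429 × $7,682.21 → $4,440.99
After Oct 9: 255 on hand, pool $4,425.22 (≈ $17.3538 each)
Oct 10, sell 137: 137/255 × $4,425.22 → $2,377.47
After Oct 12: 444 on hand, pool $6,285.75 (≈ $14.1571 each)
Oct 13, sell 349: 349/444 × $6,285.75 → $4,940.82
Total COGS = $5,229.79 + $4,440.99 + $2,377.47 + $4,940.82 = $16,989.07
Ending inventory (cost pool remaining) = $1,344.93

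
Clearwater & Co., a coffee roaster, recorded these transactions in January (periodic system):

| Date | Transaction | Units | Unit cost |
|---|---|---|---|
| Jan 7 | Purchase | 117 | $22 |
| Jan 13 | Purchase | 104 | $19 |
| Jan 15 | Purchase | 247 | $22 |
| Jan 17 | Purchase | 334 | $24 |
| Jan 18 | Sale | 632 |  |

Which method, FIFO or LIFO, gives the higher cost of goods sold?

LIFO

FIFO COGS: 117 @ $22 + 104 @ $19 + 247 @ $22 + 164 @ $24 = $13,920
LIFO COGS: 334 @ $24 + 247 @ $22 + 51 @ $19 = $14,419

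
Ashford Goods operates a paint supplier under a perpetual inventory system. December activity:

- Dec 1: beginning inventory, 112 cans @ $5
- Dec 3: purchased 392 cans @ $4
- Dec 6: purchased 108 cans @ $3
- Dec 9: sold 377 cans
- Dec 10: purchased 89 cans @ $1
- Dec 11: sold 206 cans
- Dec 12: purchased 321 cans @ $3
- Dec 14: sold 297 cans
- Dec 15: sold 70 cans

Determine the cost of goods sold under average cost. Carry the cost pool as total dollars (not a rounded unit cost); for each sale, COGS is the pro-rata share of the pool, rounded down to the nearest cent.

COGS = $3,284.50

After Dec 1: 112 on hand, pool $560.00 (≈ $5.0000 each)
After Dec 3: 504 on hand, pool $2,128.00 (≈ $4.2222 each)
After Dec 6: 612 on hand, pool $2,452.00 (≈ $4.0065 each)
Dec 9, sell 377: 377/612 × $2,452.00 → $1,510.46
After Dec 10: 324 on hand, pool $1,030.54 (≈ $3.1807 each)
Dec 11, sell 206: 206/324 × $1,030.54 → $655.21
After Dec 12: 439 on hand, pool $1,338.33 (≈ $3.0486 each)
Dec 14, sell 297: 297/439 × $1,338.33 → $905.43
Dec 15, sell 70: 70/142 × $432.90 → $213.40
Total COGS = $1,510.46 + $655.21 + $905.43 + $213.40 = $3,284.50
Ending inventory (cost pool remaining) = $219.50
Check: goods available $3,504.00 = COGS $3,284.50 + ending $219.50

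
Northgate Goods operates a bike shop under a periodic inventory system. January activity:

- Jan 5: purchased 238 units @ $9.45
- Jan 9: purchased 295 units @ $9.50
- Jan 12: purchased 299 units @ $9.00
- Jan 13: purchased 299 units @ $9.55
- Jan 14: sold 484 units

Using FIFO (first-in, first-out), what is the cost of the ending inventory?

Ending inventory = $6,011.95

Jan 14, 484 sold [FIFO — oldest first]: 238 @ $9.45 + 246 @ $9.50 = $4,586.10
Ending inventory: 49 @ $9.50 + 299 @ $9.00 + 299 @ $9.55 = $6,011.95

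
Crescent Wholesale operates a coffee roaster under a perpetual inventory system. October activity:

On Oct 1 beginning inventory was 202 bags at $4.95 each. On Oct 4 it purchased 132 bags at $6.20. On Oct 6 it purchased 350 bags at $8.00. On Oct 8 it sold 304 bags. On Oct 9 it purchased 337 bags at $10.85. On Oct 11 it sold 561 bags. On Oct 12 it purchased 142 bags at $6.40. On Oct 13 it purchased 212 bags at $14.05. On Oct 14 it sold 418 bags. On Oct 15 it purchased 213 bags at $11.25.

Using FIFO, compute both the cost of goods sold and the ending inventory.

Oct 8, 304 sold [FIFO — oldest first]: 202 @ $4.95 + 102 @ $6.20 = $1,632.30
Oct 11, 561 sold [FIFO — oldest first]: 30 @ $6.20 + 350 @ $8.00 + 181 @ $10.85 = $4,949.85
Oct 14, 418 sold [FIFO — oldest first]: 156 @ $10.85 + 142 @ $6.40 + 120 @ $14.05 = $4,287.40
Total COGS = $1,632.30 + $4,949.85 + $4,287.40 = $10,869.55
Ending inventory: 92 @ $14.05 + 213 @ $11.25 = $3,688.85
Check: goods available $14,558.40 = COGS $10,869.55 + ending $3,688.85

COGS = $10,869.55; ending inventory = $3,688.85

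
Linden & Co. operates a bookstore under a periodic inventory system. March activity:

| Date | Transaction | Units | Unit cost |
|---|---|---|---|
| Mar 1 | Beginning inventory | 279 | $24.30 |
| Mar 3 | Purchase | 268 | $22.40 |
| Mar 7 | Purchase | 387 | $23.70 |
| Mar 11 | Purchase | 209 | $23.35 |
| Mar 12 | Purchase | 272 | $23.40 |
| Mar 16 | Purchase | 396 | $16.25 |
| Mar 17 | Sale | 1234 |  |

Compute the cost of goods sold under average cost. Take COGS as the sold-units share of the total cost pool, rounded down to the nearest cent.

COGS = $27,006.78

Mar 17, sell 1234: 1234/1811 × $39,634.75 → $27,006.78
Ending inventory (cost pool remaining) = $12,627.97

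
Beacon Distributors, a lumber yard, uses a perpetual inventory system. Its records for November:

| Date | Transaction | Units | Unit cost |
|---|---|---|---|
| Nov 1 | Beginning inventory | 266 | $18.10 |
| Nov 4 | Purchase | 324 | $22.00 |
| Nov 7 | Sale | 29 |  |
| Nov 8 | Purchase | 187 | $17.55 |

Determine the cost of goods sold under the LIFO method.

COGS = $638.00

Nov 7, 29 sold [LIFO — newest first]: 29 @ $22.00 = $638.00
Ending inventory: 266 @ $18.10 + 295 @ $22.00 + 187 @ $17.55 = $14,586.45
Check: goods available $15,224.45 = COGS $638.00 + ending $14,586.45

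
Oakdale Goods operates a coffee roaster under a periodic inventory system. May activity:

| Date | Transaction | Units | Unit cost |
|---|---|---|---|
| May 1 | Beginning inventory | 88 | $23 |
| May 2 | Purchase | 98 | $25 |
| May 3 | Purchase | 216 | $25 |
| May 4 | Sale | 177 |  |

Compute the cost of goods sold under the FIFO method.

COGS = $4,249

May 4, 177 sold [FIFO — oldest first]: 88 @ $23 + 89 @ $25 = $4,249
Ending inventory: 9 @ $25 + 216 @ $25 = $5,625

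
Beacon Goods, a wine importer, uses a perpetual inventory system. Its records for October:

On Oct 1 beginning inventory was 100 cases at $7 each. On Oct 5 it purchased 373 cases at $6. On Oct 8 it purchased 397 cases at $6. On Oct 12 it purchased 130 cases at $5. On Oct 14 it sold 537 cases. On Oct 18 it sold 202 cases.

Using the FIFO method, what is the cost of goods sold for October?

COGS = $4,534

Oct 14, 537 sold [FIFO — oldest first]: 100 @ $7 + 373 @ $6 + 64 @ $6 = $3,322
Oct 18, 202 sold [FIFO — oldest first]: 202 @ $6 = $1,212
Total COGS = $3,322 + $1,212 = $4,534
Ending inventory: 131 @ $6 + 130 @ $5 = $1,436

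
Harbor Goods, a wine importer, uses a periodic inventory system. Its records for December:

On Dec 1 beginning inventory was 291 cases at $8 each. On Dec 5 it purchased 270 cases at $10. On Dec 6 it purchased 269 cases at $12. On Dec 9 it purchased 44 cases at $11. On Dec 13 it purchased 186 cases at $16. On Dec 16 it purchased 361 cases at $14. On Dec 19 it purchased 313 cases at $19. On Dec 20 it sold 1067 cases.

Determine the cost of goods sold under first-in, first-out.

COGS = $11,814

Dec 20, 1067 sold [FIFO — oldest first]: 291 @ $8 + 270 @ $10 + 269 @ $12 + 44 @ $11 + 186 @ $16 + 7 @ $14 = $11,814
Ending inventory: 354 @ $14 + 313 @ $19 = $10,903
Check: goods available $22,717 = COGS $11,814 + ending $10,903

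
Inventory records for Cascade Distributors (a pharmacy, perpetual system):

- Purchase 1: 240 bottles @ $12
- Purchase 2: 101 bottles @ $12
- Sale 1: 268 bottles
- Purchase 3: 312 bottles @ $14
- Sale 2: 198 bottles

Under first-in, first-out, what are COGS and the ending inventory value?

COGS = $5,842; ending inventory = $2,618

Sale 1 (268) [FIFO — oldest first]: 240 @ $12 + 28 @ $12 = $3,216
Sale 2 (198) [FIFO — oldest first]: 73 @ $12 + 125 @ $14 = $2,626
Total COGS = $3,216 + $2,626 = $5,842
Ending inventory: 187 @ $14 = $2,618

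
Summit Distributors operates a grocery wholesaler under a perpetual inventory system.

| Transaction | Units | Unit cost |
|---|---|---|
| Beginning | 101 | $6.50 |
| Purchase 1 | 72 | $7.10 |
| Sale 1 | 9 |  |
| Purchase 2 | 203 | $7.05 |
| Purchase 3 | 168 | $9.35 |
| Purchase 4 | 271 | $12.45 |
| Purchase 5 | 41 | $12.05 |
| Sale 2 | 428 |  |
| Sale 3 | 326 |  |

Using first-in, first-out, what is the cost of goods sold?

Sale 1 (9) [FIFO — oldest first]: 9 @ $6.50 = $58.50
Sale 2 (428) [FIFO — oldest first]: 92 @ $6.50 + 72 @ $7.10 + 203 @ $7.05 + 61 @ $9.35 = $3,110.70
Sale 3 (326) [FIFO — oldest first]: 107 @ $9.35 + 219 @ $12.45 = $3,727.00
Total COGS = $58.50 + $3,110.70 + $3,727.00 = $6,896.20
Ending inventory: 52 @ $12.45 + 41 @ $12.05 = $1,141.45

COGS = $6,896.20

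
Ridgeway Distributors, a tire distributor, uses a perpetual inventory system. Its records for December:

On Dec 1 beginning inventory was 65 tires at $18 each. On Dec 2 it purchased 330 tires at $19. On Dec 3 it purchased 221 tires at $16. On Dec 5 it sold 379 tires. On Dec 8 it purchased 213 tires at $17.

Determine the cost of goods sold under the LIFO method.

COGS = $6,538

Dec 5, 379 sold [LIFO — newest first]: 221 @ $16 + 158 @ $19 = $6,538
Ending inventory: 65 @ $18 + 172 @ $19 + 213 @ $17 = $8,059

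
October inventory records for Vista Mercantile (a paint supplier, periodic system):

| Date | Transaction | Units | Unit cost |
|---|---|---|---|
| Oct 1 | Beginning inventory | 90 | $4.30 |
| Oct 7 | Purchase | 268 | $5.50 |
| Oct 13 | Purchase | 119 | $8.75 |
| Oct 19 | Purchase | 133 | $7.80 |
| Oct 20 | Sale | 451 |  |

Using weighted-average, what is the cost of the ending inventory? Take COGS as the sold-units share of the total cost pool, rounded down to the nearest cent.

Ending inventory = $1,026.90

Oct 20, sell 451: 451/610 × $3,939.65 → $2,912.75
Ending inventory (cost pool remaining) = $1,026.90
Check: goods available $3,939.65 = COGS $2,912.75 + ending $1,026.90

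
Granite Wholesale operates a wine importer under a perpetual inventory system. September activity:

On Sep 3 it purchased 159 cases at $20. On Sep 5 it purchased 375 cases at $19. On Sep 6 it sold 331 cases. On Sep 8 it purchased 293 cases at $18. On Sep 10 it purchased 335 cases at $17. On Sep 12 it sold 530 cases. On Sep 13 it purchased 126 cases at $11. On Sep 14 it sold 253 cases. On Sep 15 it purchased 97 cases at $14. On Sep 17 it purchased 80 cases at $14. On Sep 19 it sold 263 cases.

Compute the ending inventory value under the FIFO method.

Ending inventory = $1,232

Sep 6, 331 sold [FIFO — oldest first]: 159 @ $20 + 172 @ $19 = $6,448
Sep 12, 530 sold [FIFO — oldest first]: 203 @ $19 + 293 @ $18 + 34 @ $17 = $9,709
Sep 14, 253 sold [FIFO — oldest first]: 253 @ $17 = $4,301
Sep 19, 263 sold [FIFO — oldest first]: 48 @ $17 + 126 @ $11 + 89 @ $14 = $3,448
Total COGS = $6,448 + $9,709 + $4,301 + $3,448 = $23,906
Ending inventory: 8 @ $14 + 80 @ $14 = $1,232
Check: goods available $25,138 = COGS $23,906 + ending $1,232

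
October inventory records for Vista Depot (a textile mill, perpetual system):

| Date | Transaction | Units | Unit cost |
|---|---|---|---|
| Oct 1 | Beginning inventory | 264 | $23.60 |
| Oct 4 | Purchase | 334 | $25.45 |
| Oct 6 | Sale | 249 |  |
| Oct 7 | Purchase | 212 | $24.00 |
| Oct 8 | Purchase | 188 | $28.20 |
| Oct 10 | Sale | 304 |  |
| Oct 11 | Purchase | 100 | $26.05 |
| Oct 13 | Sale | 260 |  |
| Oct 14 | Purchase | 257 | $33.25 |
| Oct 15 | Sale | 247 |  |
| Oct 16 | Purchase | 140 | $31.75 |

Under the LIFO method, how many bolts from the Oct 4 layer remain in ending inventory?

Oct 6, 249 sold [LIFO — newest first]: 249 @ $25.45 = $6,337.05
Oct 10, 304 sold [LIFO — newest first]: 188 @ $28.20 + 116 @ $24.00 = $8,085.60
Oct 13, 260 sold [LIFO — newest first]: 100 @ $26.05 + 96 @ $24.00 + 64 @ $25.45 = $6,537.80
Oct 15, 247 sold [LIFO — newest first]: 247 @ $33.25 = $8,212.75
Total COGS = $6,337.05 + $8,085.60 + $6,537.80 + $8,212.75 = $29,173.20
Ending inventory: 264 @ $23.60 + 21 @ $25.45 + 10 @ $33.25 + 140 @ $31.75 = $11,542.35

21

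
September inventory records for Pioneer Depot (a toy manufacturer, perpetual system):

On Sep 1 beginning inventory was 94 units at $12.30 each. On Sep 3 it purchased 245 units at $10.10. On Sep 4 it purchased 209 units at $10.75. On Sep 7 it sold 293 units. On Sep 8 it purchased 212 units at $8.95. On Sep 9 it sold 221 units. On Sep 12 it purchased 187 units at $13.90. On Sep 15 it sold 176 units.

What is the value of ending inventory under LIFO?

Ending inventory = $2,844.30

Sep 7, 293 sold [LIFO — newest first]: 209 @ $10.75 + 84 @ $10.10 = $3,095.15
Sep 9, 221 sold [LIFO — newest first]: 212 @ $8.95 + 9 @ $10.10 = $1,988.30
Sep 15, 176 sold [LIFO — newest first]: 176 @ $13.90 = $2,446.40
Total COGS = $3,095.15 + $1,988.30 + $2,446.40 = $7,529.85
Ending inventory: 94 @ $12.30 + 152 @ $10.10 + 11 @ $13.90 = $2,844.30
Check: goods available $10,374.15 = COGS $7,529.85 + ending $2,844.30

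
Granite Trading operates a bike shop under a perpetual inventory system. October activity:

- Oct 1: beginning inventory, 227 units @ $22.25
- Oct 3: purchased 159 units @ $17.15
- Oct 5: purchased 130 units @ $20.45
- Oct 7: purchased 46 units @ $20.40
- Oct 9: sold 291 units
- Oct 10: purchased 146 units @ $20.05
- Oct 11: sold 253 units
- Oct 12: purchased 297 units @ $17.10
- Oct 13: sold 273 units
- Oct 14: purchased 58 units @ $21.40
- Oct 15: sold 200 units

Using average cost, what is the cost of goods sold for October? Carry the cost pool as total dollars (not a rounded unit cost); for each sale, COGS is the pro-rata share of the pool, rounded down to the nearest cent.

After Oct 1: 227 on hand, pool $5,050.75 (≈ $22.2500 each)
After Oct 3: 386 on hand, pool $7,777.60 (≈ $20.1492 each)
After Oct 5: 516 on hand, pool $10,436.10 (≈ $20.2250 each)
After Oct 7: 562 on hand, pool $11,374.50 (≈ $20.2393 each)
Oct 9, sell 291: 291/562 × $11,374.50 → $5,889.64
After Oct 10: 417 on hand, pool $8,412.16 (≈ $20.1730 each)
Oct 11, sell 253: 253/417 × $8,412.16 → $5,103.78
After Oct 12: 461 on hand, pool $8,387.08 (≈ $18.1932 each)
Oct 13, sell 273: 273/461 × $8,387.08 → $4,966.75
After Oct 14: 246 on hand, pool $4,661.53 (≈ $18.9493 each)
Oct 15, sell 200: 200/246 × $4,661.53 → $3,789.86
Total COGS = $5,889.64 + $5,103.78 + $4,966.75 + $3,789.86 = $19,750.03
Ending inventory (cost pool remaining) = $871.67

COGS = $19,750.03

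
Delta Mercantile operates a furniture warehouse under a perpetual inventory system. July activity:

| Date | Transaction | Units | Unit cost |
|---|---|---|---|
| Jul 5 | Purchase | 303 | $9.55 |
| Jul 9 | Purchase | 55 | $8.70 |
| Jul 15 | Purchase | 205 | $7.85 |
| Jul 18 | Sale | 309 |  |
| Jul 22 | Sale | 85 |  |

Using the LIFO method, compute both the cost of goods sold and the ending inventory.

Jul 18, 309 sold [LIFO — newest first]: 205 @ $7.85 + 55 @ $8.70 + 49 @ $9.55 = $2,555.70
Jul 22, 85 sold [LIFO — newest first]: 85 @ $9.55 = $811.75
Total COGS = $2,555.70 + $811.75 = $3,367.45
Ending inventory: 169 @ $9.55 = $1,613.95

COGS = $3,367.45; ending inventory = $1,613.95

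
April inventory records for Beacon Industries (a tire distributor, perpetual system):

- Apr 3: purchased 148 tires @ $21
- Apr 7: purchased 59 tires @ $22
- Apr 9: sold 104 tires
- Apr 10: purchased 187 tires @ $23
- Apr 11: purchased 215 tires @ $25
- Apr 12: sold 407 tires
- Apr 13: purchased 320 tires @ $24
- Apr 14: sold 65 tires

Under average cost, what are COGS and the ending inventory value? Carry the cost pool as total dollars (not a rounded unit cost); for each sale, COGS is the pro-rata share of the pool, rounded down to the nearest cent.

After Apr 3: 148 on hand, pool $3,108.00 (≈ $21.0000 each)
After Apr 7: 207 on hand, pool $4,406.00 (≈ $21.2850 each)
Apr 9, sell 104: 104/207 × $4,406.00 → $2,213.64
After Apr 10: 290 on hand, pool $6,493.36 (≈ $22.3909 each)
After Apr 11: 505 on hand, pool $11,868.36 (≈ $23.5017 each)
Apr 12, sell 407: 407/505 × $11,868.36 → $9,565.19
After Apr 13: 418 on hand, pool $9,983.17 (≈ $23.8832 each)
Apr 14, sell 65: 65/418 × $9,983.17 → $1,552.40
Total COGS = $2,213.64 + $9,565.19 + $1,552.40 = $13,331.23
Ending inventory (cost pool remaining) = $8,430.77

COGS = $13,331.23; ending inventory = $8,430.77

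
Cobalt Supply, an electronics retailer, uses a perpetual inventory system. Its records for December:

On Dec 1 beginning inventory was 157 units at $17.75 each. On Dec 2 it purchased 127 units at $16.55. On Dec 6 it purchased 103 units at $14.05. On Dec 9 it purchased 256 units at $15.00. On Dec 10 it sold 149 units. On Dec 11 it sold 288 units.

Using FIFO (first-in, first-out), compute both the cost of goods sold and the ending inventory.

COGS = $7,085.75; ending inventory = $3,090.00

Dec 10, 149 sold [FIFO — oldest first]: 149 @ $17.75 = $2,644.75
Dec 11, 288 sold [FIFO — oldest first]: 8 @ $17.75 + 127 @ $16.55 + 103 @ $14.05 + 50 @ $15.00 = $4,441.00
Total COGS = $2,644.75 + $4,441.00 = $7,085.75
Ending inventory: 206 @ $15.00 = $3,090.00
Check: goods available $10,175.75 = COGS $7,085.75 + ending $3,090.00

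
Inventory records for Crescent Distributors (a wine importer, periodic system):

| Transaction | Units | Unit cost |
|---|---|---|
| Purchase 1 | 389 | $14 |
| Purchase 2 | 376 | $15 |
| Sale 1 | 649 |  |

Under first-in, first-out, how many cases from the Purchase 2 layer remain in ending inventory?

116

Sale 1 (649) [FIFO — oldest first]: 389 @ $14 + 260 @ $15 = $9,346
Ending inventory: 116 @ $15 = $1,740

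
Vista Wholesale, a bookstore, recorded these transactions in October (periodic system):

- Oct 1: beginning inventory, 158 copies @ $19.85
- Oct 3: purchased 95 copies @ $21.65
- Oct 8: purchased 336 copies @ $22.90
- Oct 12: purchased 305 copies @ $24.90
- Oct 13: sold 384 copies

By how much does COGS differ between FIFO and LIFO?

FIFO COGS: 158 @ $19.85 + 95 @ $21.65 + 131 @ $22.90 = $8,192.95
LIFO COGS: 305 @ $24.90 + 79 @ $22.90 = $9,403.60
Difference = |$8,192.95 − $9,403.60| = $1,210.65

$1,210.65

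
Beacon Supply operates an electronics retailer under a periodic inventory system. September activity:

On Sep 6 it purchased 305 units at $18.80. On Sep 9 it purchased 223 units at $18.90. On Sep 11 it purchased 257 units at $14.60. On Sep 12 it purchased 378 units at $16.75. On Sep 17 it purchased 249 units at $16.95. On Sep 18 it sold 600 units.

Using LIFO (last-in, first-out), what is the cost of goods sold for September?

COGS = $10,099.80

Sep 18, 600 sold [LIFO — newest first]: 249 @ $16.95 + 351 @ $16.75 = $10,099.80
Ending inventory: 305 @ $18.80 + 223 @ $18.90 + 257 @ $14.60 + 27 @ $16.75 = $14,153.15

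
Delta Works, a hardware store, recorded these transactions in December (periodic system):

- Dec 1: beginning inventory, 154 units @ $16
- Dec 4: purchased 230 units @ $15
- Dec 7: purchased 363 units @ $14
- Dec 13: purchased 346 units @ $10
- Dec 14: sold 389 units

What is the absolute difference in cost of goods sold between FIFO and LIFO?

FIFO COGS: 154 @ $16 + 230 @ $15 + 5 @ $14 = $5,984
LIFO COGS: 346 @ $10 + 43 @ $14 = $4,062
Difference = |$5,984 − $4,062| = $1,922

$1,922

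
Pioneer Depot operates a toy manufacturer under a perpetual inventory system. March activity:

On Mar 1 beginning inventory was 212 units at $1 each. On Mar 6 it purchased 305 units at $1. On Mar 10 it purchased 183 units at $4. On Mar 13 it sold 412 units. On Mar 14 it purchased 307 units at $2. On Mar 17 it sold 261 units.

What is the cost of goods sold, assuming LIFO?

Mar 13, 412 sold [LIFO — newest first]: 183 @ $4 + 229 @ $1 = $961
Mar 17, 261 sold [LIFO — newest first]: 261 @ $2 = $522
Total COGS = $961 + $522 = $1,483
Ending inventory: 212 @ $1 + 76 @ $1 + 46 @ $2 = $380

COGS = $1,483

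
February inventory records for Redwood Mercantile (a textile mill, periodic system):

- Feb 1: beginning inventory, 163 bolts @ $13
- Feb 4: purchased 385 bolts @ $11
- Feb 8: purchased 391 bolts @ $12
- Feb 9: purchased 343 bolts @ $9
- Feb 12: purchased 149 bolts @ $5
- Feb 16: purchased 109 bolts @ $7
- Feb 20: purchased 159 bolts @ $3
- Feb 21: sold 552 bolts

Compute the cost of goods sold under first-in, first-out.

Feb 21, 552 sold [FIFO — oldest first]: 163 @ $13 + 385 @ $11 + 4 @ $12 = $6,402
Ending inventory: 387 @ $12 + 343 @ $9 + 149 @ $5 + 109 @ $7 + 159 @ $3 = $9,716

COGS = $6,402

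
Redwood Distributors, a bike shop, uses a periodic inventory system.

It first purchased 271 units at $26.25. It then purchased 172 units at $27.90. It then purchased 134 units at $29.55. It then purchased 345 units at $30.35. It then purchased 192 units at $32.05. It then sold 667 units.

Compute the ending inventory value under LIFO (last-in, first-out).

Sale 1 (667) [LIFO — newest first]: 192 @ $32.05 + 345 @ $30.35 + 130 @ $29.55 = $20,465.85
Ending inventory: 271 @ $26.25 + 172 @ $27.90 + 4 @ $29.55 = $12,030.75

Ending inventory = $12,030.75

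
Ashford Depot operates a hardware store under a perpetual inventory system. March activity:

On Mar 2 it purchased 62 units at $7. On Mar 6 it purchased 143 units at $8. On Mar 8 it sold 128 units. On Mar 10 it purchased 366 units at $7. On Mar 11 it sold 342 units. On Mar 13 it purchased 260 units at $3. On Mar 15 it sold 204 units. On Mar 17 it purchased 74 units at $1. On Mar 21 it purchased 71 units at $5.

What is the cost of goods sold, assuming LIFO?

Mar 8, 128 sold [LIFO — newest first]: 128 @ $8 = $1,024
Mar 11, 342 sold [LIFO — newest first]: 342 @ $7 = $2,394
Mar 15, 204 sold [LIFO — newest first]: 204 @ $3 = $612
Total COGS = $1,024 + $2,394 + $612 = $4,030
Ending inventory: 62 @ $7 + 15 @ $8 + 24 @ $7 + 56 @ $3 + 74 @ $1 + 71 @ $5 = $1,319

COGS = $4,030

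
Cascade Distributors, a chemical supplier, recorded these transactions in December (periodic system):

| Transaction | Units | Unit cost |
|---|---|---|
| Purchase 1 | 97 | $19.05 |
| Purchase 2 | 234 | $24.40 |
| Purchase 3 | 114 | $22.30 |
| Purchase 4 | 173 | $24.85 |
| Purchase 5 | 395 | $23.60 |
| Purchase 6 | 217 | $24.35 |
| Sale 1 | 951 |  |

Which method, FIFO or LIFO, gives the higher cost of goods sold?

FIFO COGS: 97 @ $19.05 + 234 @ $24.40 + 114 @ $22.30 + 173 @ $24.85 + 333 @ $23.60 = $22,257.50
LIFO COGS: 217 @ $24.35 + 395 @ $23.60 + 173 @ $24.85 + 114 @ $22.30 + 52 @ $24.40 = $22,716.00

LIFO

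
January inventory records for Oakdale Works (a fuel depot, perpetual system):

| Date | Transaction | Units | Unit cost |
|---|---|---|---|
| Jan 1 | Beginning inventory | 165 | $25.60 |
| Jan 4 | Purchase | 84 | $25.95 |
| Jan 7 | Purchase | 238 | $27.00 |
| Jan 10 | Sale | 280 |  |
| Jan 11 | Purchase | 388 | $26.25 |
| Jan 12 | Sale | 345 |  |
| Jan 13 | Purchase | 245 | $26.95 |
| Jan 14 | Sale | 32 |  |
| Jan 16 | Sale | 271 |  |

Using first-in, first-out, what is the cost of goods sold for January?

Jan 10, 280 sold [FIFO — oldest first]: 165 @ $25.60 + 84 @ $25.95 + 31 @ $27.00 = $7,240.80
Jan 12, 345 sold [FIFO — oldest first]: 207 @ $27.00 + 138 @ $26.25 = $9,211.50
Jan 14, 32 sold [FIFO — oldest first]: 32 @ $26.25 = $840.00
Jan 16, 271 sold [FIFO — oldest first]: 218 @ $26.25 + 53 @ $26.95 = $7,150.85
Total COGS = $7,240.80 + $9,211.50 + $840.00 + $7,150.85 = $24,443.15
Ending inventory: 192 @ $26.95 = $5,174.40
Check: goods available $29,617.55 = COGS $24,443.15 + ending $5,174.40

COGS = $24,443.15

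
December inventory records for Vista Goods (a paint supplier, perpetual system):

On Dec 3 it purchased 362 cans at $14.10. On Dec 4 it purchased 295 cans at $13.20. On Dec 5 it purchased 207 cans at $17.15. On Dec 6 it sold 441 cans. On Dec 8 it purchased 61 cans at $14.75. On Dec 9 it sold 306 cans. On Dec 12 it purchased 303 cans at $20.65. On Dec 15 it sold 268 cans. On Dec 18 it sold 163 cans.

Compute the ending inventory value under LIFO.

Dec 6, 441 sold [LIFO — newest first]: 207 @ $17.15 + 234 @ $13.20 = $6,638.85
Dec 9, 306 sold [LIFO — newest first]: 61 @ $14.75 + 61 @ $13.20 + 184 @ $14.10 = $4,299.35
Dec 15, 268 sold [LIFO — newest first]: 268 @ $20.65 = $5,534.20
Dec 18, 163 sold [LIFO — newest first]: 35 @ $20.65 + 128 @ $14.10 = $2,527.55
Total COGS = $6,638.85 + $4,299.35 + $5,534.20 + $2,527.55 = $18,999.95
Ending inventory: 50 @ $14.10 = $705.00

Ending inventory = $705.00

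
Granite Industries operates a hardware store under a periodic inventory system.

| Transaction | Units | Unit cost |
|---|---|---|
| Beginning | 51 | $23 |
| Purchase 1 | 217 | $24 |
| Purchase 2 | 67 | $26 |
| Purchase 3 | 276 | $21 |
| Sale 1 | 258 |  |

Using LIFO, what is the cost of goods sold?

COGS = $5,418

Sale 1 (258) [LIFO — newest first]: 258 @ $21 = $5,418
Ending inventory: 51 @ $23 + 217 @ $24 + 67 @ $26 + 18 @ $21 = $8,501
Check: goods available $13,919 = COGS $5,418 + ending $8,501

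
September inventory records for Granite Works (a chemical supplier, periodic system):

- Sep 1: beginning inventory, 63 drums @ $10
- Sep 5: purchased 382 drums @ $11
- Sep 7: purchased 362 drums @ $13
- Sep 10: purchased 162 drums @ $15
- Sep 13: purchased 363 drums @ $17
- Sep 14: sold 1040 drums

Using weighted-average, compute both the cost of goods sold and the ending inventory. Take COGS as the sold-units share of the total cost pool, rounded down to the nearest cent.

COGS = $14,162.58; ending inventory = $3,976.42

Sep 14, sell 1040: 1040/1332 × $18,139.00 → $14,162.58
Ending inventory (cost pool remaining) = $3,976.42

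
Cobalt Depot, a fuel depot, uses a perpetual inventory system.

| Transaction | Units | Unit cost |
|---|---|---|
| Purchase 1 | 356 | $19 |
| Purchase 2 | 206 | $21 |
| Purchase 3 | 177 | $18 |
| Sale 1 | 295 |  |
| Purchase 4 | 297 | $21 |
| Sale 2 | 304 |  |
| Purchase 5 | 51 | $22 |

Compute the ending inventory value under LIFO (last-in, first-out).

Sale 1 (295) [LIFO — newest first]: 177 @ $18 + 118 @ $21 = $5,664
Sale 2 (304) [LIFO — newest first]: 297 @ $21 + 7 @ $21 = $6,384
Total COGS = $5,664 + $6,384 = $12,048
Ending inventory: 356 @ $19 + 81 @ $21 + 51 @ $22 = $9,587

Ending inventory = $9,587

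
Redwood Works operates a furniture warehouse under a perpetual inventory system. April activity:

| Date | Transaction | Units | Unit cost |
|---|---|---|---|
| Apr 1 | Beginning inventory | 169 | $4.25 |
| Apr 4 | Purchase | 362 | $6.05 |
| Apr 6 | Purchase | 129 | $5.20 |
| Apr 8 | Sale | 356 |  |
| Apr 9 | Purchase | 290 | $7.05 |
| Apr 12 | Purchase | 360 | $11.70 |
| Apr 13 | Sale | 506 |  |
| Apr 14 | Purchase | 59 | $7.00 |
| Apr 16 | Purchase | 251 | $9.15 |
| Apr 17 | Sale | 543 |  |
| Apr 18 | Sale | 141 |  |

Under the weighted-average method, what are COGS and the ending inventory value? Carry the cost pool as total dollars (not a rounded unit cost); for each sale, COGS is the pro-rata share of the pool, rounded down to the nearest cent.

After Apr 1: 169 on hand, pool $718.25 (≈ $4.2500 each)
After Apr 4: 531 on hand, pool $2,908.35 (≈ $5.4771 each)
After Apr 6: 660 on hand, pool $3,579.15 (≈ $5.4230 each)
Apr 8, sell 356: 356/660 × $3,579.15 → $1,930.57
After Apr 9: 594 on hand, pool $3,693.08 (≈ $6.2173 each)
After Apr 12: 954 on hand, pool $7,905.08 (≈ $8.2862 each)
Apr 13, sell 506: 506/954 × $7,905.08 → $4,192.84
After Apr 14: 507 on hand, pool $4,125.24 (≈ $8.1366 each)
After Apr 16: 758 on hand, pool $6,421.89 (≈ $8.4722 each)
Apr 17, sell 543: 543/758 × $6,421.89 → $4,600.37
Apr 18, sell 141: 141/215 × $1,821.52 → $1,194.57
Total COGS = $1,930.57 + $4,192.84 + $4,600.37 + $1,194.57 = $11,918.35
Ending inventory (cost pool remaining) = $626.95
Check: goods available $12,545.30 = COGS $11,918.35 + ending $626.95

COGS = $11,918.35; ending inventory = $626.95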